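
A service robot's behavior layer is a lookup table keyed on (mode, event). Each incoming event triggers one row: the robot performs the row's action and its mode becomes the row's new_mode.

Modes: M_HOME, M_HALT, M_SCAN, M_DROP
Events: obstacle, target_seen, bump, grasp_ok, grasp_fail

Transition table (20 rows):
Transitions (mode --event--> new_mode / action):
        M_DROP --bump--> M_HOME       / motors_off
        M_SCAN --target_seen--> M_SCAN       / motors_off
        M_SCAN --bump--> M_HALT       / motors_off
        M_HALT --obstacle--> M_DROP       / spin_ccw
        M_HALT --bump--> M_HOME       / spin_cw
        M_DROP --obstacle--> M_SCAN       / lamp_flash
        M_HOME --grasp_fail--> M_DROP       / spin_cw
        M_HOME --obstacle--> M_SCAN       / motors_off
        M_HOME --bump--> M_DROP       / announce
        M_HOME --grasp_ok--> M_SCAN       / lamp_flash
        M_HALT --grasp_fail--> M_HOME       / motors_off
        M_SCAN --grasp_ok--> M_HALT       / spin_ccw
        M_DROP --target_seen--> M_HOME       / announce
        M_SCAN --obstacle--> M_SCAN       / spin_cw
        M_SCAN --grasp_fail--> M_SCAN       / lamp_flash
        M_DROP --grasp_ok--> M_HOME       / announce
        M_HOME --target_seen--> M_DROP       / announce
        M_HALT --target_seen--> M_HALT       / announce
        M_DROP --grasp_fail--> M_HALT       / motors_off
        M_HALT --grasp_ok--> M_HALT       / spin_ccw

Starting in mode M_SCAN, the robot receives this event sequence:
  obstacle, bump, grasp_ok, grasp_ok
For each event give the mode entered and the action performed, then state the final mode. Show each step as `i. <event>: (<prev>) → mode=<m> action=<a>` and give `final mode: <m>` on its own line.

final mode: M_HALT

1. obstacle: (M_SCAN) → mode=M_SCAN action=spin_cw
2. bump: (M_SCAN) → mode=M_HALT action=motors_off
3. grasp_ok: (M_HALT) → mode=M_HALT action=spin_ccw
4. grasp_ok: (M_HALT) → mode=M_HALT action=spin_ccw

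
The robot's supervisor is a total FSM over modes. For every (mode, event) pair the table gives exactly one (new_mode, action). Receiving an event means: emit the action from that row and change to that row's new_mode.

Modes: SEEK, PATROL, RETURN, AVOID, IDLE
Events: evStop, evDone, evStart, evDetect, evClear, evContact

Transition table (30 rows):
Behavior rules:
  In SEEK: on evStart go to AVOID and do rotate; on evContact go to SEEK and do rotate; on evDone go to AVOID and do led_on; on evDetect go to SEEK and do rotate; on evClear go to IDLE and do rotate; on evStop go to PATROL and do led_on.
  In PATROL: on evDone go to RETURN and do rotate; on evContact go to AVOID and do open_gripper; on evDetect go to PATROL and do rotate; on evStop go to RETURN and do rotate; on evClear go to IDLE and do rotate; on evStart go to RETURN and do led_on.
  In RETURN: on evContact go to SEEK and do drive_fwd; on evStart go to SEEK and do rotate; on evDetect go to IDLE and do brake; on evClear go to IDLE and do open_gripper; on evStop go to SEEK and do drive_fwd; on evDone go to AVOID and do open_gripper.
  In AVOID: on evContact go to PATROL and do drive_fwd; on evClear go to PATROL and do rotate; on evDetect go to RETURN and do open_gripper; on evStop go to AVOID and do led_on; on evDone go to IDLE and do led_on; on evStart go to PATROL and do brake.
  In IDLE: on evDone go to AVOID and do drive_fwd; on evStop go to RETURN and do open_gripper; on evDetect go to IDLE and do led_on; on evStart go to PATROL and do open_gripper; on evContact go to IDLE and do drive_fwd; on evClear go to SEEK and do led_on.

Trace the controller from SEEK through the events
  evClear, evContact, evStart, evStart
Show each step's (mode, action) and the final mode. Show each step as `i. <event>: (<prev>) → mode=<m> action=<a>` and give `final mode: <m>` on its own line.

1. evClear: (SEEK) → mode=IDLE action=rotate
2. evContact: (IDLE) → mode=IDLE action=drive_fwd
3. evStart: (IDLE) → mode=PATROL action=open_gripper
4. evStart: (PATROL) → mode=RETURN action=led_on

final mode: RETURN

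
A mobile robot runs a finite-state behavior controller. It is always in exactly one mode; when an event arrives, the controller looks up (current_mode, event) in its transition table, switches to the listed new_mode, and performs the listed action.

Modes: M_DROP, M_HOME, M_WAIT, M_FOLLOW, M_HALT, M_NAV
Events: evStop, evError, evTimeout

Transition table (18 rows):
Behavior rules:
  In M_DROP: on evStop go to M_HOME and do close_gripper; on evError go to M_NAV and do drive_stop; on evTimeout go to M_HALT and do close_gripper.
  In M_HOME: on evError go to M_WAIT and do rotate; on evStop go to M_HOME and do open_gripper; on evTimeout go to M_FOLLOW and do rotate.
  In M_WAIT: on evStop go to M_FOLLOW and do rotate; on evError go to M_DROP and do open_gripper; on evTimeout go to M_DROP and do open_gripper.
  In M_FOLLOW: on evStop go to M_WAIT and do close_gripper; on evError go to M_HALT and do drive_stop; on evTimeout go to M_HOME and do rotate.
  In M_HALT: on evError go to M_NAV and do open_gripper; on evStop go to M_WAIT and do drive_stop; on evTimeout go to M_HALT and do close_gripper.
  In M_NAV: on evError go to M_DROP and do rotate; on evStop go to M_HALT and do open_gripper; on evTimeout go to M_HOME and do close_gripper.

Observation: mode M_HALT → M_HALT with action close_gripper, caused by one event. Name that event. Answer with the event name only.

try evStop: (M_HALT, evStop) → (M_WAIT, drive_stop)
try evError: (M_HALT, evError) → (M_NAV, open_gripper)
try evTimeout: (M_HALT, evTimeout) → (M_HALT, close_gripper)  ← matches

evTimeout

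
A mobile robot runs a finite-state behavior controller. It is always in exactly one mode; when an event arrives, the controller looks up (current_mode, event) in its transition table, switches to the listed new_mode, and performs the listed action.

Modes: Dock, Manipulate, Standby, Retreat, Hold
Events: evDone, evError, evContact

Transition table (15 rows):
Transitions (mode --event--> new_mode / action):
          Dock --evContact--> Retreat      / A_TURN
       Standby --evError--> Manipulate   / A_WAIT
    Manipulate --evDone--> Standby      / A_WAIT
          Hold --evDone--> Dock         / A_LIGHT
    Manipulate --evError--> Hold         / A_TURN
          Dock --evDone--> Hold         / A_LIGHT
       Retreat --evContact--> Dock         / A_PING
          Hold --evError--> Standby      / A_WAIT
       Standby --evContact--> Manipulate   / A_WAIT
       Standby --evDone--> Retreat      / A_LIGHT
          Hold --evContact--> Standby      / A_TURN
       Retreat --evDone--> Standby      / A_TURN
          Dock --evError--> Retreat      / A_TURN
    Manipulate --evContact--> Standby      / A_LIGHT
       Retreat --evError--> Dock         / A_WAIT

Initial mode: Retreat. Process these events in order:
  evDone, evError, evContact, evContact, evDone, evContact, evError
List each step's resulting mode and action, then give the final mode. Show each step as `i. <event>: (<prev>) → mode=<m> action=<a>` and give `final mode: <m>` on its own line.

1. evDone: (Retreat) → mode=Standby action=A_TURN
2. evError: (Standby) → mode=Manipulate action=A_WAIT
3. evContact: (Manipulate) → mode=Standby action=A_LIGHT
4. evContact: (Standby) → mode=Manipulate action=A_WAIT
5. evDone: (Manipulate) → mode=Standby action=A_WAIT
6. evContact: (Standby) → mode=Manipulate action=A_WAIT
7. evError: (Manipulate) → mode=Hold action=A_TURN

final mode: Hold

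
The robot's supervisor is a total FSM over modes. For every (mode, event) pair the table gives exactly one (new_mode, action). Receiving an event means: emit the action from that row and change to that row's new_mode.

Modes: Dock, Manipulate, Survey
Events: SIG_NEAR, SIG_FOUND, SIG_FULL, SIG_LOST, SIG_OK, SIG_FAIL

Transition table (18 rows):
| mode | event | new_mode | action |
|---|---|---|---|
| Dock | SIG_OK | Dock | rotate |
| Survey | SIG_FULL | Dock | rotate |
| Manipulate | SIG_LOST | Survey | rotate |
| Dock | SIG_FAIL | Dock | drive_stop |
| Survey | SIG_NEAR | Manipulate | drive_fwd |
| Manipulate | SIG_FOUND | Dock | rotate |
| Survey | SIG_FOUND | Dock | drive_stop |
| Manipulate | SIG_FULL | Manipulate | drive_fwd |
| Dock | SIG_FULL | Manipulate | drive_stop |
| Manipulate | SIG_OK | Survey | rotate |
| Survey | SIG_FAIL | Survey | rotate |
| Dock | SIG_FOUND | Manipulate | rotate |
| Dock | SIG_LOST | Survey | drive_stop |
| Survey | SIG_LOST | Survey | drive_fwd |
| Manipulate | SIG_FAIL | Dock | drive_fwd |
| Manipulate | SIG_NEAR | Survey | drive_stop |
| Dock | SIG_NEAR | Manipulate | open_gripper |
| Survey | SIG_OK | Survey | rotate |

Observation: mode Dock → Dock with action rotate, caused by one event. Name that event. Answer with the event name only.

SIG_OK

try SIG_NEAR: (Dock, SIG_NEAR) → (Manipulate, open_gripper)
try SIG_FOUND: (Dock, SIG_FOUND) → (Manipulate, rotate)
try SIG_FULL: (Dock, SIG_FULL) → (Manipulate, drive_stop)
try SIG_LOST: (Dock, SIG_LOST) → (Survey, drive_stop)
try SIG_OK: (Dock, SIG_OK) → (Dock, rotate)  ← matches
try SIG_FAIL: (Dock, SIG_FAIL) → (Dock, drive_stop)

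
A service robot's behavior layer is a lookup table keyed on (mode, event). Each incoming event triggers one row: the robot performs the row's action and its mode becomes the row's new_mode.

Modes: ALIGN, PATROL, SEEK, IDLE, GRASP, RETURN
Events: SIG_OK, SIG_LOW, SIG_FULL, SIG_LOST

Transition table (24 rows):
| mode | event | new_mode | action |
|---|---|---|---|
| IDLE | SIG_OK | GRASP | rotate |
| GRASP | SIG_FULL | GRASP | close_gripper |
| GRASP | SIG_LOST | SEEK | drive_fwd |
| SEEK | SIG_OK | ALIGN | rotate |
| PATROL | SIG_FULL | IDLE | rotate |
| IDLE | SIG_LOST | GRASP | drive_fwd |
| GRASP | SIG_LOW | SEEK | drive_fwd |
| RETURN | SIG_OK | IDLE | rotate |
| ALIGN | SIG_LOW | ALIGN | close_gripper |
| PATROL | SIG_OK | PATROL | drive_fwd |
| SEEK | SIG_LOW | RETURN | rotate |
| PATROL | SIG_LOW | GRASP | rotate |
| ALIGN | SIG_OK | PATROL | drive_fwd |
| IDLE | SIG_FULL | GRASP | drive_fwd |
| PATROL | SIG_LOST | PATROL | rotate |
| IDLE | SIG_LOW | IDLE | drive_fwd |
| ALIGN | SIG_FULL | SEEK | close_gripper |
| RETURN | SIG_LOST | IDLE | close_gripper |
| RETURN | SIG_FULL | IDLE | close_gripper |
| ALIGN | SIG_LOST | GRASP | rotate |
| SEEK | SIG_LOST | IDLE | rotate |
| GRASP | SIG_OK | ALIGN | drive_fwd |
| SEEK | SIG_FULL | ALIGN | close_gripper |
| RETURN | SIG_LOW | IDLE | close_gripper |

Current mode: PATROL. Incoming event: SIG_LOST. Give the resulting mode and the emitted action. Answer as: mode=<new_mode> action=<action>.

mode=PATROL action=rotate

current mode = PATROL; filter table to that mode:
  (PATROL, SIG_FULL) → (IDLE, rotate)
  (PATROL, SIG_OK) → (PATROL, drive_fwd)
  (PATROL, SIG_LOW) → (GRASP, rotate)
  (PATROL, SIG_LOST) → (PATROL, rotate)  ← event matches
event = SIG_LOST selects (PATROL, rotate)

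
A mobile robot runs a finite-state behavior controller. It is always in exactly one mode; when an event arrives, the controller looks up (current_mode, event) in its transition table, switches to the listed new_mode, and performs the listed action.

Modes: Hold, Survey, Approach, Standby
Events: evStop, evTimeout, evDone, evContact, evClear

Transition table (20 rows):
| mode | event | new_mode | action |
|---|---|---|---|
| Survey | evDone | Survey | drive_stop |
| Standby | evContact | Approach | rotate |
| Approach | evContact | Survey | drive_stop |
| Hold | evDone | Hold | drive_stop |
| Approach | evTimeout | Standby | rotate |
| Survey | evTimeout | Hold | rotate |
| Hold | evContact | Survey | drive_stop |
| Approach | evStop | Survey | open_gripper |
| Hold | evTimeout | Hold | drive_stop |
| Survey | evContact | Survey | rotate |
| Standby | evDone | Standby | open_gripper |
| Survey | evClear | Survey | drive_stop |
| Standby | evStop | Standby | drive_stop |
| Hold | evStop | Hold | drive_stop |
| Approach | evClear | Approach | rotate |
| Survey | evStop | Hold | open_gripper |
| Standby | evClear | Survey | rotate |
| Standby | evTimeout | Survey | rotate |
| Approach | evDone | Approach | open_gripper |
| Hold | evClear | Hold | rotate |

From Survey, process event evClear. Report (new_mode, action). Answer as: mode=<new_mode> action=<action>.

mode=Survey action=drive_stop

current mode = Survey; filter table to that mode:
  (Survey, evDone) → (Survey, drive_stop)
  (Survey, evTimeout) → (Hold, rotate)
  (Survey, evContact) → (Survey, rotate)
  (Survey, evClear) → (Survey, drive_stop)  ← event matches
  (Survey, evStop) → (Hold, open_gripper)
event = evClear selects (Survey, drive_stop)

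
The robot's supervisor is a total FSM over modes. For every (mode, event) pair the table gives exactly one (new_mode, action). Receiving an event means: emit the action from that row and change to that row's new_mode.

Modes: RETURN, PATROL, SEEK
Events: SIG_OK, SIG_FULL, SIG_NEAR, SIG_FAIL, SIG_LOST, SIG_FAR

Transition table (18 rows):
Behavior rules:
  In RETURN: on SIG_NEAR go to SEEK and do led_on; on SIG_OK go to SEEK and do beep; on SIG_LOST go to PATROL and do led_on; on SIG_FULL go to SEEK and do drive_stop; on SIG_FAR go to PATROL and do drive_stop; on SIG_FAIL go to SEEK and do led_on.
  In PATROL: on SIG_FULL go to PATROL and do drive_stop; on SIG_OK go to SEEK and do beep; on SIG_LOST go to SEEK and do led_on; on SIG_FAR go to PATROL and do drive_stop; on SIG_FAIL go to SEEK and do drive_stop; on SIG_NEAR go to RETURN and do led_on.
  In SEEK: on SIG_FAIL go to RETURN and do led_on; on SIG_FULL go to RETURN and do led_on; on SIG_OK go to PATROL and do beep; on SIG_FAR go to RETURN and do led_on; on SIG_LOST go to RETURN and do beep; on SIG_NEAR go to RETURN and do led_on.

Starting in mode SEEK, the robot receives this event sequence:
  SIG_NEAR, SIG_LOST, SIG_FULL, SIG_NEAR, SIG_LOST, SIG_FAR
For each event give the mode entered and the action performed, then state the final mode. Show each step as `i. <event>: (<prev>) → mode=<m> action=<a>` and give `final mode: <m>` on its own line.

1. SIG_NEAR: (SEEK) → mode=RETURN action=led_on
2. SIG_LOST: (RETURN) → mode=PATROL action=led_on
3. SIG_FULL: (PATROL) → mode=PATROL action=drive_stop
4. SIG_NEAR: (PATROL) → mode=RETURN action=led_on
5. SIG_LOST: (RETURN) → mode=PATROL action=led_on
6. SIG_FAR: (PATROL) → mode=PATROL action=drive_stop

final mode: PATROL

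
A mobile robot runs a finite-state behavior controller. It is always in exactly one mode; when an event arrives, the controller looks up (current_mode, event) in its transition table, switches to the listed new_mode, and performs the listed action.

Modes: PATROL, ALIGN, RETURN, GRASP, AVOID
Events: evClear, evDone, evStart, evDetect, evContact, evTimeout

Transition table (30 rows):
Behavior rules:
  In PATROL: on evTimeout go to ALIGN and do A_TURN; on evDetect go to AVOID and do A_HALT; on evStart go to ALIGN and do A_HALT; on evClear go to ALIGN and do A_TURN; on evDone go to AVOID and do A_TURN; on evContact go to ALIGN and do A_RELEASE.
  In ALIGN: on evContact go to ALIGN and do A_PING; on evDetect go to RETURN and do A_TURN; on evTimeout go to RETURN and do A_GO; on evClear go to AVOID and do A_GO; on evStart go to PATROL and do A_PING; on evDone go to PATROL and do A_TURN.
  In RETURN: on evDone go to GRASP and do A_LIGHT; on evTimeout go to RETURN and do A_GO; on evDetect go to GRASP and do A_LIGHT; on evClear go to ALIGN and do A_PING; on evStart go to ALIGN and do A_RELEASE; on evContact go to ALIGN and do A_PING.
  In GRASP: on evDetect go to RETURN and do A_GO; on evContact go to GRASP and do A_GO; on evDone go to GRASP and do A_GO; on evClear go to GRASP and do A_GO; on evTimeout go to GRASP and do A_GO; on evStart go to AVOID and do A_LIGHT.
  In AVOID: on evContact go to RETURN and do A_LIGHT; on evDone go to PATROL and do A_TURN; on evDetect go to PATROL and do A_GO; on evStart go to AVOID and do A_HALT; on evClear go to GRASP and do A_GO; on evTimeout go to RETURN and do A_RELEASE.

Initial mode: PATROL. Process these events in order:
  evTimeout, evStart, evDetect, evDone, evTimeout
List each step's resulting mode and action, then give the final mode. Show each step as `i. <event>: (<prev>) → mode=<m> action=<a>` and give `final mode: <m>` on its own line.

final mode: ALIGN

1. evTimeout: (PATROL) → mode=ALIGN action=A_TURN
2. evStart: (ALIGN) → mode=PATROL action=A_PING
3. evDetect: (PATROL) → mode=AVOID action=A_HALT
4. evDone: (AVOID) → mode=PATROL action=A_TURN
5. evTimeout: (PATROL) → mode=ALIGN action=A_TURN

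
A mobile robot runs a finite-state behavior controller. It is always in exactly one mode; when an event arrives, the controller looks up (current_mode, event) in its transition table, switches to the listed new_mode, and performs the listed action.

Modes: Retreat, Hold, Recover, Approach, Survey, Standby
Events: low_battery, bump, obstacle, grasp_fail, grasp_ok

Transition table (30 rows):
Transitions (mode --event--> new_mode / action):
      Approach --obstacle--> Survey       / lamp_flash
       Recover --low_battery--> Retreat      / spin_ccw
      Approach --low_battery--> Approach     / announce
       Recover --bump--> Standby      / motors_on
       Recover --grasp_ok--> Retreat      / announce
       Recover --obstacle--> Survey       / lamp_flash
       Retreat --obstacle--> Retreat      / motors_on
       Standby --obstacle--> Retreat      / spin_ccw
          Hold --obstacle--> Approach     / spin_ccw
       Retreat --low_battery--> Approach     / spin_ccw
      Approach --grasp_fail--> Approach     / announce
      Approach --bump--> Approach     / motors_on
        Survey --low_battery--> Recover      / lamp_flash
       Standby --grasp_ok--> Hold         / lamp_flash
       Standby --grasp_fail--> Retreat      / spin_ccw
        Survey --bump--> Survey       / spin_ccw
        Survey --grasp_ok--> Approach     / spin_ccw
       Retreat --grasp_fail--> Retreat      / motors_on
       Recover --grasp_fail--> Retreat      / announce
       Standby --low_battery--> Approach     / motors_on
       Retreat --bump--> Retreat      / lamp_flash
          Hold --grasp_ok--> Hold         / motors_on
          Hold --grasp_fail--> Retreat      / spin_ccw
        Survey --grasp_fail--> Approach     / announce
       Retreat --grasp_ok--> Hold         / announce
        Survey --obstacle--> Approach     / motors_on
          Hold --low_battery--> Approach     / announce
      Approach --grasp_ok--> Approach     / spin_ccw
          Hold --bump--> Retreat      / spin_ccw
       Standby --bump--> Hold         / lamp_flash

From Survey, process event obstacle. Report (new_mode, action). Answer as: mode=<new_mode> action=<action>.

current mode = Survey; filter table to that mode:
  (Survey, low_battery) → (Recover, lamp_flash)
  (Survey, bump) → (Survey, spin_ccw)
  (Survey, grasp_ok) → (Approach, spin_ccw)
  (Survey, grasp_fail) → (Approach, announce)
  (Survey, obstacle) → (Approach, motors_on)  ← event matches
event = obstacle selects (Approach, motors_on)

mode=Approach action=motors_on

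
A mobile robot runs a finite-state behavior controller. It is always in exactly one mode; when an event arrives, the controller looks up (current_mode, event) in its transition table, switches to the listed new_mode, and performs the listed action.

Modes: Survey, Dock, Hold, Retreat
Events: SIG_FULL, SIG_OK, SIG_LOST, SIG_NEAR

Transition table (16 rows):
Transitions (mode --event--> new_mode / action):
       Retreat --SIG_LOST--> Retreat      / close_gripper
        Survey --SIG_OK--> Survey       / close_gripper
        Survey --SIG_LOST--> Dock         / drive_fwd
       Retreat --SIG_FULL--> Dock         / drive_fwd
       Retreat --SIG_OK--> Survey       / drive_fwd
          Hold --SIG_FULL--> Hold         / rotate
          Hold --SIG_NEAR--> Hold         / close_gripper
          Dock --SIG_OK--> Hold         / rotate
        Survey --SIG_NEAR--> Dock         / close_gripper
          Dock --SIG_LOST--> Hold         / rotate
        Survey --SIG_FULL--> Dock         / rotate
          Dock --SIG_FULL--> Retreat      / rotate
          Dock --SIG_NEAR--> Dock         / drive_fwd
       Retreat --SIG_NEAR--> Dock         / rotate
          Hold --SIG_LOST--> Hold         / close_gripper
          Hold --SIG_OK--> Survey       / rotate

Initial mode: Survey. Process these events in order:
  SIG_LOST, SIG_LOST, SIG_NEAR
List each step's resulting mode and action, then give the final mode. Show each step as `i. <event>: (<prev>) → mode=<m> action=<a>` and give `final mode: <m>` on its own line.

1. SIG_LOST: (Survey) → mode=Dock action=drive_fwd
2. SIG_LOST: (Dock) → mode=Hold action=rotate
3. SIG_NEAR: (Hold) → mode=Hold action=close_gripper

final mode: Hold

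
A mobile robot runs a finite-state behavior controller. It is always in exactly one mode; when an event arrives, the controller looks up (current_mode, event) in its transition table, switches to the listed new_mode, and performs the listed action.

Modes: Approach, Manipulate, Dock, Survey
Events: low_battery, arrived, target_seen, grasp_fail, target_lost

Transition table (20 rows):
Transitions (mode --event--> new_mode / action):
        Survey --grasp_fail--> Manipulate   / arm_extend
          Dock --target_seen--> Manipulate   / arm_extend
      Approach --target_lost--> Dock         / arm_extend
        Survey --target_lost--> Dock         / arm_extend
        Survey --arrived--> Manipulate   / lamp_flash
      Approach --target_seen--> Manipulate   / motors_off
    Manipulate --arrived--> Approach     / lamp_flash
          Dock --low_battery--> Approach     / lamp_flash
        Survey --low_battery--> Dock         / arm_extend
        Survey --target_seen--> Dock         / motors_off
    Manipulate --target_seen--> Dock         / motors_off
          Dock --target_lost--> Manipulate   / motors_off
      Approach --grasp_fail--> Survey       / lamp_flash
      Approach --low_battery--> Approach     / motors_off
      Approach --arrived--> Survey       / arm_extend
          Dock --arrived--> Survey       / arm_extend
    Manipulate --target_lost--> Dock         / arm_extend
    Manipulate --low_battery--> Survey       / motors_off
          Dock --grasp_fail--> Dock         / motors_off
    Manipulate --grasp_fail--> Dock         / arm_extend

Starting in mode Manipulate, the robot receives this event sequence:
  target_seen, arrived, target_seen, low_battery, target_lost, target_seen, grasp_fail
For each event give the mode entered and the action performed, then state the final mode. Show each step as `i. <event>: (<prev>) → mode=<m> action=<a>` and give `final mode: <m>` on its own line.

final mode: Dock

1. target_seen: (Manipulate) → mode=Dock action=motors_off
2. arrived: (Dock) → mode=Survey action=arm_extend
3. target_seen: (Survey) → mode=Dock action=motors_off
4. low_battery: (Dock) → mode=Approach action=lamp_flash
5. target_lost: (Approach) → mode=Dock action=arm_extend
6. target_seen: (Dock) → mode=Manipulate action=arm_extend
7. grasp_fail: (Manipulate) → mode=Dock action=arm_extend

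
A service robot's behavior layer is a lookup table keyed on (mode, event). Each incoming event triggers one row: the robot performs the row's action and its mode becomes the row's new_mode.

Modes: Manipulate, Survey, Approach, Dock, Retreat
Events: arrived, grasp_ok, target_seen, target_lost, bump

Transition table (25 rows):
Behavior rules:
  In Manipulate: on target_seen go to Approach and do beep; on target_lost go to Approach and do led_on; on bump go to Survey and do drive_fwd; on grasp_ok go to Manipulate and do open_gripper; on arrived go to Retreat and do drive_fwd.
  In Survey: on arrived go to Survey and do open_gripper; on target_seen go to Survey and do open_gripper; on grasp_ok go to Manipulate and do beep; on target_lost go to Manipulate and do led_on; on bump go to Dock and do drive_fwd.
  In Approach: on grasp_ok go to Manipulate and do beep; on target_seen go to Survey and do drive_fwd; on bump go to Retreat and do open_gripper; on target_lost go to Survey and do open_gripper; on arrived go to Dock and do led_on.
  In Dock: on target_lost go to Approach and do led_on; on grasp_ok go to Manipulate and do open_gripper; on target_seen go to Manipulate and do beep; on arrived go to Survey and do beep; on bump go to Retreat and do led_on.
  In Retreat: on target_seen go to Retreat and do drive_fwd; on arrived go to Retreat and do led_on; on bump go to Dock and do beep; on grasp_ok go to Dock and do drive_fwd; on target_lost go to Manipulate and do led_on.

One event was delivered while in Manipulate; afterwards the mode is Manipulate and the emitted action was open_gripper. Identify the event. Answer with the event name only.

grasp_ok

try arrived: (Manipulate, arrived) → (Retreat, drive_fwd)
try grasp_ok: (Manipulate, grasp_ok) → (Manipulate, open_gripper)  ← matches
try target_seen: (Manipulate, target_seen) → (Approach, beep)
try target_lost: (Manipulate, target_lost) → (Approach, led_on)
try bump: (Manipulate, bump) → (Survey, drive_fwd)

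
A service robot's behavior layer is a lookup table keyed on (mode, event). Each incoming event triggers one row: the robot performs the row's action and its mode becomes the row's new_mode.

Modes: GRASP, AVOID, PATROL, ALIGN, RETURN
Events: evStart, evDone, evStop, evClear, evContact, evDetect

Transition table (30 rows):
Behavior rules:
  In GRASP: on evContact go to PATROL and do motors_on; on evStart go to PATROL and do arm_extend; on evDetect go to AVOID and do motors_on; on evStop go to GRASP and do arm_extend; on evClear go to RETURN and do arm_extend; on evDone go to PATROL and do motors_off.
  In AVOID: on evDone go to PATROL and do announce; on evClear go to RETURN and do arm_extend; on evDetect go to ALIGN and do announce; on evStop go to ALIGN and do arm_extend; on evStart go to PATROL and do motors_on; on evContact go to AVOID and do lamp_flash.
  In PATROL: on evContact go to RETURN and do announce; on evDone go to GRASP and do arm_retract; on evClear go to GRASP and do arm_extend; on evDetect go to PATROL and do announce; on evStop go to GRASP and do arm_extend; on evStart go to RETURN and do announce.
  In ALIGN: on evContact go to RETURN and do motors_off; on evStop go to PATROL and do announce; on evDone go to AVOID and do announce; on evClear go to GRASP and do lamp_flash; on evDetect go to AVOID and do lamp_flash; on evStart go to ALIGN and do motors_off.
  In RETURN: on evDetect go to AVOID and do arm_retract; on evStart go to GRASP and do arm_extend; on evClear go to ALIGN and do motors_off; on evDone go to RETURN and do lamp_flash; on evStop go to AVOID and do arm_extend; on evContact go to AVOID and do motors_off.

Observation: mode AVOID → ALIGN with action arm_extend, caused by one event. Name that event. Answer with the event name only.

evStop

try evStart: (AVOID, evStart) → (PATROL, motors_on)
try evDone: (AVOID, evDone) → (PATROL, announce)
try evStop: (AVOID, evStop) → (ALIGN, arm_extend)  ← matches
try evClear: (AVOID, evClear) → (RETURN, arm_extend)
try evContact: (AVOID, evContact) → (AVOID, lamp_flash)
try evDetect: (AVOID, evDetect) → (ALIGN, announce)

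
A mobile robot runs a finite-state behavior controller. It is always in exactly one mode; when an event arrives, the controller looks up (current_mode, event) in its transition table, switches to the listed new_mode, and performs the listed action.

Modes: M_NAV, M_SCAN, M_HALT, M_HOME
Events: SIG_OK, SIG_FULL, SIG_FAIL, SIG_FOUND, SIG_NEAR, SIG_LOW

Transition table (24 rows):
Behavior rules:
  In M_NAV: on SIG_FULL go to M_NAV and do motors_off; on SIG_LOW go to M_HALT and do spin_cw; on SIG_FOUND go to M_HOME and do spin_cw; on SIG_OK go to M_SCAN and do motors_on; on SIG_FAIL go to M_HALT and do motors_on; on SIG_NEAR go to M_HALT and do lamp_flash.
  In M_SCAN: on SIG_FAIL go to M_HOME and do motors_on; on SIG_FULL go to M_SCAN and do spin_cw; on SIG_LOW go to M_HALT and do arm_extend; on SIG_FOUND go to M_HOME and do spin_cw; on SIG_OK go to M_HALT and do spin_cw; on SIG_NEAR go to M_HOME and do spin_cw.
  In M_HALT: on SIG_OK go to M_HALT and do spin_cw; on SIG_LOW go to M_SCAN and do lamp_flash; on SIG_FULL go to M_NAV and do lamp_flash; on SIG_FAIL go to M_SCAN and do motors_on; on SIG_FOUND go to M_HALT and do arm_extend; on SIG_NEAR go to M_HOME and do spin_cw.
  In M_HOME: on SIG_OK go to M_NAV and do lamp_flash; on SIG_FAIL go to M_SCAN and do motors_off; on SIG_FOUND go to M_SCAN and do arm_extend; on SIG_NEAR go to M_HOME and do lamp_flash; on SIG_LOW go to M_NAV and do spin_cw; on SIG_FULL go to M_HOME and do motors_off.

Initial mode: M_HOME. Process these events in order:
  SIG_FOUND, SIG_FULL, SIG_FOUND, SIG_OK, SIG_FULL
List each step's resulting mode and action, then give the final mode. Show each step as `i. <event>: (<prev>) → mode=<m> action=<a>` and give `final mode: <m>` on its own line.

1. SIG_FOUND: (M_HOME) → mode=M_SCAN action=arm_extend
2. SIG_FULL: (M_SCAN) → mode=M_SCAN action=spin_cw
3. SIG_FOUND: (M_SCAN) → mode=M_HOME action=spin_cw
4. SIG_OK: (M_HOME) → mode=M_NAV action=lamp_flash
5. SIG_FULL: (M_NAV) → mode=M_NAV action=motors_off

final mode: M_NAV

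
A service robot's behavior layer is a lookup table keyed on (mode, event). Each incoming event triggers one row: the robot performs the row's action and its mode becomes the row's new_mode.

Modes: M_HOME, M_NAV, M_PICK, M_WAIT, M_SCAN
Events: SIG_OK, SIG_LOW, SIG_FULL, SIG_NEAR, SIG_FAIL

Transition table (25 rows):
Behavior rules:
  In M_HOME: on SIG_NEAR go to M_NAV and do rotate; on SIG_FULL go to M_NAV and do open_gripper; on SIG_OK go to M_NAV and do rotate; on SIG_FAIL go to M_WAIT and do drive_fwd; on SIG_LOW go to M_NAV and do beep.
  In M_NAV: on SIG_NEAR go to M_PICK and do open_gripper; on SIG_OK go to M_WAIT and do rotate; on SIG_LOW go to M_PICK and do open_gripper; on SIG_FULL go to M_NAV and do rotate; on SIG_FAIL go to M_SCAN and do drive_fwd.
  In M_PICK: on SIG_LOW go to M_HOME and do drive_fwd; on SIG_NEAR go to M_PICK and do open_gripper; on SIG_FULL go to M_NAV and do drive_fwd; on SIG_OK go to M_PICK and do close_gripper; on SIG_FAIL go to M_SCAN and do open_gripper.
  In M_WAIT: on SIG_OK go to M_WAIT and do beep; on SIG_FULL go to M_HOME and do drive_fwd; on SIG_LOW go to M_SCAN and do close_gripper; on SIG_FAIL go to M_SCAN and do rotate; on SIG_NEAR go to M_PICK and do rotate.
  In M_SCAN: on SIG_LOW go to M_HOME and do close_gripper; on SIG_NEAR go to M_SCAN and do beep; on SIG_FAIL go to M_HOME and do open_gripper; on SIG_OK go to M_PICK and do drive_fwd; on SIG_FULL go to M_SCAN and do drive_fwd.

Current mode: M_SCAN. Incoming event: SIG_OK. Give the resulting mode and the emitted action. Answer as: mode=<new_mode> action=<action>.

current mode = M_SCAN; filter table to that mode:
  (M_SCAN, SIG_LOW) → (M_HOME, close_gripper)
  (M_SCAN, SIG_NEAR) → (M_SCAN, beep)
  (M_SCAN, SIG_FAIL) → (M_HOME, open_gripper)
  (M_SCAN, SIG_OK) → (M_PICK, drive_fwd)  ← event matches
  (M_SCAN, SIG_FULL) → (M_SCAN, drive_fwd)
event = SIG_OK selects (M_PICK, drive_fwd)

mode=M_PICK action=drive_fwd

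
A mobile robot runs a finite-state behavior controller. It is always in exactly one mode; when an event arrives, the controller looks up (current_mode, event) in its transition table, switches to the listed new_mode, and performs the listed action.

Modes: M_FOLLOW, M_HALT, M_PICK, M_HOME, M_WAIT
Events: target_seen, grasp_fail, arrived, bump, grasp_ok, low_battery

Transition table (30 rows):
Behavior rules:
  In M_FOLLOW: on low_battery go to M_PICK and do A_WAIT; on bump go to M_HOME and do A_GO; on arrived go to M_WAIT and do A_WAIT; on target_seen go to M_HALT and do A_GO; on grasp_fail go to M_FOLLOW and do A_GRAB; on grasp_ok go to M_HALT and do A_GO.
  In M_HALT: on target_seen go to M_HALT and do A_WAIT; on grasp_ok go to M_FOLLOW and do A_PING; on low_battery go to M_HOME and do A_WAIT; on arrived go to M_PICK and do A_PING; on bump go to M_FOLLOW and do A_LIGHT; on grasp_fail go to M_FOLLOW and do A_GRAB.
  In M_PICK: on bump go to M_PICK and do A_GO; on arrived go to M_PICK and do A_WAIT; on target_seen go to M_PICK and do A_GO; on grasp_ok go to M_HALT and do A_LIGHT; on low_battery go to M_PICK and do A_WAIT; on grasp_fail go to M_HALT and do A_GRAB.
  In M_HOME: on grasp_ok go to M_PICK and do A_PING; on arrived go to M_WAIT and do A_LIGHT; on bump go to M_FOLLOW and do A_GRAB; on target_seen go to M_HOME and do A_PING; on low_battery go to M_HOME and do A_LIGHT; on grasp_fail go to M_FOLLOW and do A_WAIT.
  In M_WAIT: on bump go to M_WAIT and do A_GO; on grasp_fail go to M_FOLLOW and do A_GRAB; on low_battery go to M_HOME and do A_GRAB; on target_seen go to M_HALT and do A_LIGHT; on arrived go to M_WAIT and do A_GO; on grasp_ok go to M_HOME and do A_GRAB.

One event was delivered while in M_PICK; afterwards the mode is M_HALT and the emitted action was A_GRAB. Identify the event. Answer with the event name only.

grasp_fail

try target_seen: (M_PICK, target_seen) → (M_PICK, A_GO)
try grasp_fail: (M_PICK, grasp_fail) → (M_HALT, A_GRAB)  ← matches
try arrived: (M_PICK, arrived) → (M_PICK, A_WAIT)
try bump: (M_PICK, bump) → (M_PICK, A_GO)
try grasp_ok: (M_PICK, grasp_ok) → (M_HALT, A_LIGHT)
try low_battery: (M_PICK, low_battery) → (M_PICK, A_WAIT)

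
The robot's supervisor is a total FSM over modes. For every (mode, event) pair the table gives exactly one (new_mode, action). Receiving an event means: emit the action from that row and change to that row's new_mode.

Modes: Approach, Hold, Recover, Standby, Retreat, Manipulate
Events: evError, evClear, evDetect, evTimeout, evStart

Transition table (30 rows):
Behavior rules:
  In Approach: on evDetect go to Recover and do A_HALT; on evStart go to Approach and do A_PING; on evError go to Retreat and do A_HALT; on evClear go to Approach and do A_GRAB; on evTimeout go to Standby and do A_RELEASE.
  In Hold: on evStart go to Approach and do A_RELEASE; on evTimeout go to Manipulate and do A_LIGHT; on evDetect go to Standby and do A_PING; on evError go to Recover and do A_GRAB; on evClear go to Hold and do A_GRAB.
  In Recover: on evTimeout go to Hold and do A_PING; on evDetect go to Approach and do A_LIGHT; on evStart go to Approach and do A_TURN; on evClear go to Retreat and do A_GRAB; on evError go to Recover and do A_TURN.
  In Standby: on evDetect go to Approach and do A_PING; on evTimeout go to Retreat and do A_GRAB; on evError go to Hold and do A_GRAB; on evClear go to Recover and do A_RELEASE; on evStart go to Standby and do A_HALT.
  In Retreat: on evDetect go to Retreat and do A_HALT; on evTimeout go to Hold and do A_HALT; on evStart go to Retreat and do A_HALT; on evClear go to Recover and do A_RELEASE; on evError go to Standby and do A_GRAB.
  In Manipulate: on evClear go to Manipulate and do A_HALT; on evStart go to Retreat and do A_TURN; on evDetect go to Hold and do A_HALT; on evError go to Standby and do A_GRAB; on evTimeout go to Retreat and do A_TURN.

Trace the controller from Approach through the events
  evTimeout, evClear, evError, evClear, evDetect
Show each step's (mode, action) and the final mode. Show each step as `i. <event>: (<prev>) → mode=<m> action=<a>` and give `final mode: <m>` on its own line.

1. evTimeout: (Approach) → mode=Standby action=A_RELEASE
2. evClear: (Standby) → mode=Recover action=A_RELEASE
3. evError: (Recover) → mode=Recover action=A_TURN
4. evClear: (Recover) → mode=Retreat action=A_GRAB
5. evDetect: (Retreat) → mode=Retreat action=A_HALT

final mode: Retreat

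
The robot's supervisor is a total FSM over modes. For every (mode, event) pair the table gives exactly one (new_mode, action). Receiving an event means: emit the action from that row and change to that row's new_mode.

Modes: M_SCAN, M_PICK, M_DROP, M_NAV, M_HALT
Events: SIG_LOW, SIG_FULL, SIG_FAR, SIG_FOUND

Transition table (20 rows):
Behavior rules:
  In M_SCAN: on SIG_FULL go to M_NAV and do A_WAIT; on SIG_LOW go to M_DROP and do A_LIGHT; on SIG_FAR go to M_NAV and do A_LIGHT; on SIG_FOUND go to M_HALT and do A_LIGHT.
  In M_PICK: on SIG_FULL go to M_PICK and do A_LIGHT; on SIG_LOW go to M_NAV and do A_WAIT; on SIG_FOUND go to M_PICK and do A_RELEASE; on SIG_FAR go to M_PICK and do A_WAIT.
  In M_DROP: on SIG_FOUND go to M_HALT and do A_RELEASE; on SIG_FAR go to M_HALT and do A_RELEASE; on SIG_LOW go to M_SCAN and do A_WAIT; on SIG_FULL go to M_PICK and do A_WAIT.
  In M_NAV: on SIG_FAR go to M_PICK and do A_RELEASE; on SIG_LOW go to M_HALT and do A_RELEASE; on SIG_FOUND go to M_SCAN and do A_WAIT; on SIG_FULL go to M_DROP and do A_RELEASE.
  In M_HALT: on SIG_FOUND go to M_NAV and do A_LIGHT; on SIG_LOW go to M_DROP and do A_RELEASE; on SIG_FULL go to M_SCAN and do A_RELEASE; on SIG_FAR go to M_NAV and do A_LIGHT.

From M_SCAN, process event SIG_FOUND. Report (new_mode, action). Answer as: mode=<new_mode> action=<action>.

current mode = M_SCAN; filter table to that mode:
  (M_SCAN, SIG_FULL) → (M_NAV, A_WAIT)
  (M_SCAN, SIG_LOW) → (M_DROP, A_LIGHT)
  (M_SCAN, SIG_FAR) → (M_NAV, A_LIGHT)
  (M_SCAN, SIG_FOUND) → (M_HALT, A_LIGHT)  ← event matches
event = SIG_FOUND selects (M_HALT, A_LIGHT)

mode=M_HALT action=A_LIGHT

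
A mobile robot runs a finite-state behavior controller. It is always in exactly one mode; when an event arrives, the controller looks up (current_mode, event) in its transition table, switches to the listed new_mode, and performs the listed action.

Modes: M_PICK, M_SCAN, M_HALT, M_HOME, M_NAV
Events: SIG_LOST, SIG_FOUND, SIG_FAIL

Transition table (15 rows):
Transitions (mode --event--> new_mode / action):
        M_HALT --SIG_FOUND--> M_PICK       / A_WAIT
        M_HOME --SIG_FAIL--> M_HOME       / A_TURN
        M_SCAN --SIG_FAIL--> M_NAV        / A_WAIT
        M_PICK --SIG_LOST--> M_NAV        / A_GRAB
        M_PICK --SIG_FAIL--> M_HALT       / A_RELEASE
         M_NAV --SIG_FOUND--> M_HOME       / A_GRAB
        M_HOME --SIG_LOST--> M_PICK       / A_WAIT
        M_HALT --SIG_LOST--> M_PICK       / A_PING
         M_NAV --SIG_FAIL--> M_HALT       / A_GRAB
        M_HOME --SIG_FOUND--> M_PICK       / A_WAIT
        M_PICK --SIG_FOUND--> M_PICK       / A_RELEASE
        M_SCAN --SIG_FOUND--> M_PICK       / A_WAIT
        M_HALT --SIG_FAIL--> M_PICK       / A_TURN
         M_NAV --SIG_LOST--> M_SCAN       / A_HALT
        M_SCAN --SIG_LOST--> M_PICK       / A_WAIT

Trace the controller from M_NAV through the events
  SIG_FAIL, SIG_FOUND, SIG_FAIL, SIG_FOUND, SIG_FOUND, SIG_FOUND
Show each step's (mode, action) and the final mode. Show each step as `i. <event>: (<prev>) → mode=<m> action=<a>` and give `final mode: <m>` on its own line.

final mode: M_PICK

1. SIG_FAIL: (M_NAV) → mode=M_HALT action=A_GRAB
2. SIG_FOUND: (M_HALT) → mode=M_PICK action=A_WAIT
3. SIG_FAIL: (M_PICK) → mode=M_HALT action=A_RELEASE
4. SIG_FOUND: (M_HALT) → mode=M_PICK action=A_WAIT
5. SIG_FOUND: (M_PICK) → mode=M_PICK action=A_RELEASE
6. SIG_FOUND: (M_PICK) → mode=M_PICK action=A_RELEASE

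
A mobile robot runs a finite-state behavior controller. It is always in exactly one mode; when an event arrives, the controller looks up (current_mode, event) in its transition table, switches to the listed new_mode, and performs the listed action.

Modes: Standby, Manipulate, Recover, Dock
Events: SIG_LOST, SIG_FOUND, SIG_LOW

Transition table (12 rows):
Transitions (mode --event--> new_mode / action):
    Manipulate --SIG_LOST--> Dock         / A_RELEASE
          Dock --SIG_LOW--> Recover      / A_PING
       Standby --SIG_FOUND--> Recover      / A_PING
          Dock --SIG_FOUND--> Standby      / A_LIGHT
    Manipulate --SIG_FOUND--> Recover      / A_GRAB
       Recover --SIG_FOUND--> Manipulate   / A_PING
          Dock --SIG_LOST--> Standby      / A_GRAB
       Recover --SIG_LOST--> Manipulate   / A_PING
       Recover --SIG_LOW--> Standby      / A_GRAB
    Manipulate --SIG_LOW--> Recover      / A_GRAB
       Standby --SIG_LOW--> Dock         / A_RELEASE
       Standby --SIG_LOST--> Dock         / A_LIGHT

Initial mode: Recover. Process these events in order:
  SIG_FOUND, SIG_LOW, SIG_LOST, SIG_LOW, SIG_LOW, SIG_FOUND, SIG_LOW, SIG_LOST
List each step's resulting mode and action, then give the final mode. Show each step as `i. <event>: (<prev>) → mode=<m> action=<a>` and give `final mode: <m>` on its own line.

final mode: Dock

1. SIG_FOUND: (Recover) → mode=Manipulate action=A_PING
2. SIG_LOW: (Manipulate) → mode=Recover action=A_GRAB
3. SIG_LOST: (Recover) → mode=Manipulate action=A_PING
4. SIG_LOW: (Manipulate) → mode=Recover action=A_GRAB
5. SIG_LOW: (Recover) → mode=Standby action=A_GRAB
6. SIG_FOUND: (Standby) → mode=Recover action=A_PING
7. SIG_LOW: (Recover) → mode=Standby action=A_GRAB
8. SIG_LOST: (Standby) → mode=Dock action=A_LIGHT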